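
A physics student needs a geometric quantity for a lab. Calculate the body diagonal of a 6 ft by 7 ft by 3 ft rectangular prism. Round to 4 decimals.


Shape: rectangular box (space diagonal)
l = 6 ft, w = 7 ft, h = 3 ft
Visualize: the diagonal of the base, then a right triangle with that diagonal and the height.
Formula: d = sqrt(l^2 + w^2 + h^2)
l^2 + w^2 + h^2 = 36 + 49 + 9 = 94
d = sqrt(94)
d = 9.6954
9.6954 ft


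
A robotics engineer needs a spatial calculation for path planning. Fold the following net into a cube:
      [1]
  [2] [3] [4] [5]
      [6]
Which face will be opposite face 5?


Net: cross layout. Take square 3 as the base (bottom).
Fold the four squares in the horizontal row up around 3: 2 -> left, 4 -> right, 5 wraps to the top.
Fold 1 and 6 up from 3: 1 -> back, 6 -> front.
Opposite pairs are therefore: (1, 6), (2, 4), (3, 5).
Face 5 is opposite face 3.
face 3


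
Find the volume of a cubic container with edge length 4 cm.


Shape: cube
Side s = 4 cm
Formula: V = s^3
V = 4 * 4 * 4
V = 16 * 4
V = 64
64 cm^3


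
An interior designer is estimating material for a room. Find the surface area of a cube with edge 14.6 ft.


Shape: cube
Side s = 14.6 ft
A cube has 6 square faces.
Formula: SA = 6 * s^2
s^2 = 213.16
SA = 6 * 213.16
SA = 1278.96
1278.96 ft^2


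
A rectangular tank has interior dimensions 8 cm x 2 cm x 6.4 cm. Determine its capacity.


Shape: rectangular prism
l = 8 cm, w = 2 cm, h = 6.4 cm
Formula: V = l * w * h
V = 8 * 2 * 6.4
V = 16 * 6.4
V = 102.4
102.4 cm^3


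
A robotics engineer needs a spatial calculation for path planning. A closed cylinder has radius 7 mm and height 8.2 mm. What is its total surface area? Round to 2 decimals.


Shape: closed cylinder
Radius r = 7 mm, Height h = 8.2 mm
Formula: SA = 2*pi*r^2 + 2*pi*r*h = 2*pi*r*(r + h)
r + h = 15.2
2 * r * (r + h) = 2 * 7 * 15.2 = 212.8
SA = 212.8 * pi
SA = 668.53
668.53 mm^2


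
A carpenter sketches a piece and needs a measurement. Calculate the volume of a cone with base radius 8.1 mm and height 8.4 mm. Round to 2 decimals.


Shape: cone
Radius r = 8.1 mm, Height h = 8.4 mm
Formula: V = (1/3) * pi * r^2 * h
r^2 = 65.61
pi * r^2 * h = pi * 65.61 * 8.4 = 551.124 * pi
V = 551.124 * pi / 3
V = 577.14
577.14 mm^3


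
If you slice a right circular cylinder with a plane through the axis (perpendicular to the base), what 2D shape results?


Solid: right circular cylinder
Cutting plane: through the axis (perpendicular to the base)
Visualize the intersection of the plane with the solid's surface.
The boundary of the cut region is a rectangle.
rectangle


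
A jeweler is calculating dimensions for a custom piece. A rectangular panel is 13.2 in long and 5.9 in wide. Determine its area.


Shape: rectangle
Length l = 13.2 in, Width w = 5.9 in
Formula: A = l * w
A = 13.2 * 5.9
A = 77.88
77.88 in^2


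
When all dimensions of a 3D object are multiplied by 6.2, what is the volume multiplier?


Linear scale factor k = 6.2
Rule: under a linear scaling by k, volumes scale by k^3.
k^3 = 6.2 * 6.2 * 6.2
k^3 = 38.44 * 6.2
k^3 = 238.328
Volume scales by a factor of 238.328.
238.328 (dimensionless)


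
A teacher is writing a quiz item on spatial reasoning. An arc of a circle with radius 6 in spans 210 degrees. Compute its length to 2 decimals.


Shape: circular arc
Radius r = 6 in, Angle = 210 degrees
Formula: L = (angle/360) * 2 * pi * r
2 * pi * r = 12 * pi
L = (210/360) * 12 * pi
L = 7 * pi
L = 21.99
21.99 in


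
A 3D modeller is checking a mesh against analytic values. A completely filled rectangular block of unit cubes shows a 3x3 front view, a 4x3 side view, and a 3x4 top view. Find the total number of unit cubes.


Orthographic views of a solid rectangular block:
Front view 3 x 3 -> length = 3, height = 3
Side view 4 x 3 -> width = 4, height = 3 (consistent)
Top view 3 x 4 -> confirms length = 3, width = 4
The block is 3 x 4 x 3.
Total unit cubes = 3 * 4 * 3 = 36
36 unit cubes


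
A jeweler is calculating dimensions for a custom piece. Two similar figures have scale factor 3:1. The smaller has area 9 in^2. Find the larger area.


Linear scale factor k = 3
Original area = 9 in^2
Rule: under a linear scaling by k, areas scale by k^2.
k^2 = 3^2 = 9
New area = 9 * 9
New area = 81
81 in^2


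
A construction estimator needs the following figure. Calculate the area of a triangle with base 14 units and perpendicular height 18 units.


Shape: triangle
Base b = 14 units, Height h = 18 units
Formula: A = (1/2) * b * h
A = 0.5 * 14 * 18
A = 0.5 * 252
A = 126
126 units^2


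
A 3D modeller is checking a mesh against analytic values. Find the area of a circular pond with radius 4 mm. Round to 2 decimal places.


Shape: circle
Radius r = 4 mm
Formula: A = pi * r^2
r^2 = 4^2 = 16
A = pi * 16
A = 50.27
50.27 mm^2


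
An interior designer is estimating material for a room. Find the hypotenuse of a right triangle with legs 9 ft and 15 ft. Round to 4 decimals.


Shape: right triangle
Legs a = 9 ft, b = 15 ft
Formula: c = sqrt(a^2 + b^2)
a^2 = 81, b^2 = 225
a^2 + b^2 = 306
c = sqrt(306)
c = 17.4929
17.4929 ft


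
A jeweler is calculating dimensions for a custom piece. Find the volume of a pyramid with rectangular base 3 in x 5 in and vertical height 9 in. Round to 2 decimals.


Shape: rectangular pyramid
Base: 3 in x 5 in, Height h = 9 in
Formula: V = (1/3) * base_area * h
base_area = 3 * 5 = 15
base_area * h = 15 * 9 = 135
V = 135 / 3
V = 45
45 in^3


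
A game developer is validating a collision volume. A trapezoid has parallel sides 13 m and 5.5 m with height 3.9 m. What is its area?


Shape: trapezoid
Parallel sides a = 13 m, b = 5.5 m; Height h = 3.9 m
Formula: A = (a + b) * h / 2
a + b = 13 + 5.5 = 18.5
A = 18.5 * 3.9 / 2
A = 72.15 / 2
A = 36.075
36.075 m^2


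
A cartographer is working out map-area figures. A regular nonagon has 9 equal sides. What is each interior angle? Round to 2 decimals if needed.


Shape: regular nonagon (9 sides)
Formula: interior angle = (n - 2) * 180 / n
(n - 2) = 7
(n - 2) * 180 = 1260
angle = 1260 / 9
angle = 140
140 degrees


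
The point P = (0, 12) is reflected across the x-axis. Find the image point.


Transformation: reflection
Original point: (0, 12)
Rule for reflection over the x-axis: (x, y) -> (x, -y)
Apply: (0, 12) -> (0, -12)
(0, -12)


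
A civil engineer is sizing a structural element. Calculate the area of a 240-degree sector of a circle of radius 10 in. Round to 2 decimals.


Shape: circular sector
Radius r = 10 in, Angle = 240 degrees
Formula: A = (angle/360) * pi * r^2
r^2 = 100
Fraction of circle = 240/360
A = (240/360) * pi * 100
A = 66.666667 * pi
A = 209.44
209.44 in^2


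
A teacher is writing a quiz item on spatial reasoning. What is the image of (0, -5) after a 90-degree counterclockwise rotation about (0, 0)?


Transformation: rotation about the origin
Original point: (0, -5)
Rule for 90 deg counterclockwise: (x, y) -> (-y, x)
Apply: (0, -5) -> (5, 0)
(5, 0)


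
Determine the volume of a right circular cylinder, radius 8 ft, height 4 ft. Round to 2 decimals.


Shape: cylinder
Radius r = 8 ft, Height h = 4 ft
Formula: V = pi * r^2 * h
r^2 = 64
V = pi * 64 * 4
V = 256 * pi
V = 804.25
804.25 ft^3


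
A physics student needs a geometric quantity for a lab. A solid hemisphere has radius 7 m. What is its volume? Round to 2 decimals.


Shape: hemisphere (half of a sphere)
Radius r = 7 m
Formula: V = (1/2) * (4/3) * pi * r^3 = (2/3) * pi * r^3
r^3 = 343
(2/3) * 343 = 228.666667
V = 228.666667 * pi
V = 718.38
718.38 m^3


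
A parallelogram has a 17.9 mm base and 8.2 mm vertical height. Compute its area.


Shape: parallelogram
Base b = 17.9 mm, Height h = 8.2 mm
Formula: A = b * h
A = 17.9 * 8.2
A = 146.78
146.78 mm^2


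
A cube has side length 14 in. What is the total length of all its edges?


Shape: cube
Side s = 14 in
A cube has 12 edges, all equal.
Formula: total edge length = 12 * s
Total = 12 * 14
Total = 168
168 in


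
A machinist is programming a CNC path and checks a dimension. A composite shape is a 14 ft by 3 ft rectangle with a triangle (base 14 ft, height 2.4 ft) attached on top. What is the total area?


Composite shape: rectangle + triangle
Rectangle area = 14 * 3 = 42
Triangle area = 0.5 * 14 * 2.4 = 16.8
Total = 42 + 16.8
Total = 58.8
58.8 ft^2


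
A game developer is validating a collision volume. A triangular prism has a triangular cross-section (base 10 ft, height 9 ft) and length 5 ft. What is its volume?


Shape: triangular prism
Triangle base = 10 ft, triangle height = 9 ft, prism length L = 5 ft
Formula: V = (1/2 * b * h_tri) * L
Cross-section area = 0.5 * 10 * 9 = 45
V = 45 * 5
V = 225
225 ft^3


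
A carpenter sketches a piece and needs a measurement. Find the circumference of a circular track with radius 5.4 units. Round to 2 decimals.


Shape: circle
Radius r = 5.4 units
Formula: C = 2 * pi * r
C = 2 * pi * 5.4
C = 10.8 * pi
C = 33.93
33.93 units


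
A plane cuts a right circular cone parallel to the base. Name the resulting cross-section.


Solid: right circular cone
Cutting plane: parallel to the base
Visualize the intersection of the plane with the solid's surface.
The boundary of the cut region is a circle.
circle


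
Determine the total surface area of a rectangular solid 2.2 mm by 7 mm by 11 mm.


Shape: rectangular prism
l = 2.2 mm, w = 7 mm, h = 11 mm
Formula: SA = 2(lw + lh + wh)
lw = 15.4, lh = 24.2, wh = 77
lw + lh + wh = 116.6
SA = 2 * 116.6
SA = 233.2
233.2 mm^2


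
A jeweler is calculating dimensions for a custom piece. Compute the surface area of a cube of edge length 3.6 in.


Shape: cube
Side s = 3.6 in
A cube has 6 square faces.
Formula: SA = 6 * s^2
s^2 = 12.96
SA = 6 * 12.96
SA = 77.76
77.76 in^2


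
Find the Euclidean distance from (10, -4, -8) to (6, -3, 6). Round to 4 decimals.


3D distance between two points
P1 = (10, -4, -8), P2 = (6, -3, 6)
Formula: d = sqrt((x2-x1)^2 + (y2-y1)^2 + (z2-z1)^2)
dx = 6 - 10 = -4
dy = -3 - -4 = 1
dz = 6 - -8 = 14
dx^2 + dy^2 + dz^2 = 16 + 1 + 196 = 213
d = sqrt(213)
d = 14.5945
14.5945 units


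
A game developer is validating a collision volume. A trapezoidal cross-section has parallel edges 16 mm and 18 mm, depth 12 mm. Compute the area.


Shape: trapezoid
Parallel sides a = 16 mm, b = 18 mm; Height h = 12 mm
Formula: A = (a + b) * h / 2
a + b = 16 + 18 = 34
A = 34 * 12 / 2
A = 408 / 2
A = 204
204 mm^2


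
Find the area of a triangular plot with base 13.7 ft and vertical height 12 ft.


Shape: triangle
Base b = 13.7 ft, Height h = 12 ft
Formula: A = (1/2) * b * h
A = 0.5 * 13.7 * 12
A = 0.5 * 164.4
A = 82.2
82.2 ft^2


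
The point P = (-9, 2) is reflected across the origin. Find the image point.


Transformation: reflection
Original point: (-9, 2)
Rule for reflection through the origin: (x, y) -> (-x, -y)
Apply: (-9, 2) -> (9, -2)
(9, -2)


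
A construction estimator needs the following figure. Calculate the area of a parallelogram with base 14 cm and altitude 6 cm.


Shape: parallelogram
Base b = 14 cm, Height h = 6 cm
Formula: A = b * h
A = 14 * 6
A = 84
84 cm^2


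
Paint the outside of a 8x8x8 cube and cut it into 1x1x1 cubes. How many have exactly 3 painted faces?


Large cube: 8 x 8 x 8, cut into unit cubes.
Cubes with 3 painted faces are at the corners. A cube always has 8 corners.
Count = 8
8 unit cubes


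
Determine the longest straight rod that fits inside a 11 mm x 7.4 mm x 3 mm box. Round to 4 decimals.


Shape: rectangular box (space diagonal)
l = 11 mm, w = 7.4 mm, h = 3 mm
Visualize: the diagonal of the base, then a right triangle with that diagonal and the height.
Formula: d = sqrt(l^2 + w^2 + h^2)
l^2 + w^2 + h^2 = 121 + 54.76 + 9 = 184.76
d = sqrt(184.76)
d = 13.5926
13.5926 mm


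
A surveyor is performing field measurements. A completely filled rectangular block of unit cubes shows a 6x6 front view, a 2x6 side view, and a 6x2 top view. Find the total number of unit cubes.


Orthographic views of a solid rectangular block:
Front view 6 x 6 -> length = 6, height = 6
Side view 2 x 6 -> width = 2, height = 6 (consistent)
Top view 6 x 2 -> confirms length = 6, width = 2
The block is 6 x 2 x 6.
Total unit cubes = 6 * 2 * 6 = 72
72 unit cubes


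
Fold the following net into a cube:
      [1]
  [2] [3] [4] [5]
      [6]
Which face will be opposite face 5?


Net: cross layout. Take square 3 as the base (bottom).
Fold the four squares in the horizontal row up around 3: 2 -> left, 4 -> right, 5 wraps to the top.
Fold 1 and 6 up from 3: 1 -> back, 6 -> front.
Opposite pairs are therefore: (1, 6), (2, 4), (3, 5).
Face 5 is opposite face 3.
face 3


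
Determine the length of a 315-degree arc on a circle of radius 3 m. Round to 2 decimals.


Shape: circular arc
Radius r = 3 m, Angle = 315 degrees
Formula: L = (angle/360) * 2 * pi * r
2 * pi * r = 6 * pi
L = (315/360) * 6 * pi
L = 5.25 * pi
L = 16.49
16.49 m


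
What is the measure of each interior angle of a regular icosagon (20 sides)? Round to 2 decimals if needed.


Shape: regular icosagon (20 sides)
Formula: interior angle = (n - 2) * 180 / n
(n - 2) = 18
(n - 2) * 180 = 3240
angle = 3240 / 20
angle = 162
162 degrees


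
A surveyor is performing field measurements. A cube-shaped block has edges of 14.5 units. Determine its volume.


Shape: cube
Side s = 14.5 units
Formula: V = s^3
V = 14.5 * 14.5 * 14.5
V = 210.25 * 14.5
V = 3048.625
3048.625 units^3


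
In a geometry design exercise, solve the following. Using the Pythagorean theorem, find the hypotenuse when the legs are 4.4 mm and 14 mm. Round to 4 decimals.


Shape: right triangle
Legs a = 4.4 mm, b = 14 mm
Formula: c = sqrt(a^2 + b^2)
a^2 = 19.36, b^2 = 196
a^2 + b^2 = 215.36
c = sqrt(215.36)
c = 14.6751
14.6751 mm


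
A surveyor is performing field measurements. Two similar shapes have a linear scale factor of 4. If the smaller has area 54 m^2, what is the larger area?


Linear scale factor k = 4
Original area = 54 m^2
Rule: under a linear scaling by k, areas scale by k^2.
k^2 = 4^2 = 16
New area = 54 * 16
New area = 864
864 m^2


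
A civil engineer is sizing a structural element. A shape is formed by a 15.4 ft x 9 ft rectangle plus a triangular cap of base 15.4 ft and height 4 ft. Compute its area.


Composite shape: rectangle + triangle
Rectangle area = 15.4 * 9 = 138.6
Triangle area = 0.5 * 15.4 * 4 = 30.8
Total = 138.6 + 30.8
Total = 169.4
169.4 ft^2


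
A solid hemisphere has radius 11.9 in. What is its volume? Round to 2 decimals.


Shape: hemisphere (half of a sphere)
Radius r = 11.9 in
Formula: V = (1/2) * (4/3) * pi * r^3 = (2/3) * pi * r^3
r^3 = 1685.159
(2/3) * 1685.159 = 1123.439333
V = 1123.439333 * pi
V = 3529.39
3529.39 in^3


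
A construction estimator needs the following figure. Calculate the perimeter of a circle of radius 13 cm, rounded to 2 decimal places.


Shape: circle
Radius r = 13 cm
Formula: C = 2 * pi * r
C = 2 * pi * 13
C = 26 * pi
C = 81.68
81.68 cm


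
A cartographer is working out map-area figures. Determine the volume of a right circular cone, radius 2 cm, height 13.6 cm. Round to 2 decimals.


Shape: cone
Radius r = 2 cm, Height h = 13.6 cm
Formula: V = (1/3) * pi * r^2 * h
r^2 = 4
pi * r^2 * h = pi * 4 * 13.6 = 54.4 * pi
V = 54.4 * pi / 3
V = 56.97
56.97 cm^3


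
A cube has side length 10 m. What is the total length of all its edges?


Shape: cube
Side s = 10 m
A cube has 12 edges, all equal.
Formula: total edge length = 12 * s
Total = 12 * 10
Total = 120
120 m


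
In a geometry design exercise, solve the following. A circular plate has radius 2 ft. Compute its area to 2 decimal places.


Shape: circle
Radius r = 2 ft
Formula: A = pi * r^2
r^2 = 2^2 = 4
A = pi * 4
A = 12.57
12.57 ft^2


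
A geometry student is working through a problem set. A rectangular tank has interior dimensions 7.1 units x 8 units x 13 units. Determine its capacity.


Shape: rectangular prism
l = 7.1 units, w = 8 units, h = 13 units
Formula: V = l * w * h
V = 7.1 * 8 * 13
V = 56.8 * 13
V = 738.4
738.4 units^3


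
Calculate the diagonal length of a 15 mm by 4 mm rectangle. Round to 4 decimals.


Shape: rectangle (diagonal via Pythagoras)
Sides: 15 mm and 4 mm
Formula: d = sqrt(l^2 + w^2)
l^2 = 225, w^2 = 16
l^2 + w^2 = 241
d = sqrt(241)
d = 15.5242
15.5242 mm


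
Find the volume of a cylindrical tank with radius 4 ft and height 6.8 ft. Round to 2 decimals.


Shape: cylinder
Radius r = 4 ft, Height h = 6.8 ft
Formula: V = pi * r^2 * h
r^2 = 16
V = pi * 16 * 6.8
V = 108.8 * pi
V = 341.81
341.81 ft^3


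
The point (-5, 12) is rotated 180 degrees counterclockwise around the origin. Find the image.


Transformation: rotation about the origin
Original point: (-5, 12)
Rule for 180 deg: (x, y) -> (-x, -y)
Apply: (-5, 12) -> (5, -12)
(5, -12)


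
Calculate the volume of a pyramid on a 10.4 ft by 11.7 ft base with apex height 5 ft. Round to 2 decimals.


Shape: rectangular pyramid
Base: 10.4 ft x 11.7 ft, Height h = 5 ft
Formula: V = (1/3) * base_area * h
base_area = 10.4 * 11.7 = 121.68
base_area * h = 121.68 * 5 = 608.4
V = 608.4 / 3
V = 202.8
202.8 ft^3


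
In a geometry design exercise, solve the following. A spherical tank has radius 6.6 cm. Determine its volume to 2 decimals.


Shape: sphere
Radius r = 6.6 cm
Formula: V = (4/3) * pi * r^3
r^3 = 287.496
(4/3) * 287.496 = 383.328
V = 383.328 * pi
V = 1204.26
1204.26 cm^3


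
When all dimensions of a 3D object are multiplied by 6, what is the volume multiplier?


Linear scale factor k = 6
Rule: under a linear scaling by k, volumes scale by k^3.
k^3 = 6 * 6 * 6
k^3 = 36 * 6
k^3 = 216
Volume scales by a factor of 216.
216 (dimensionless)


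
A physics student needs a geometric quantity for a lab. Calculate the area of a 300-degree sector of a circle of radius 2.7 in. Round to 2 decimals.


Shape: circular sector
Radius r = 2.7 in, Angle = 300 degrees
Formula: A = (angle/360) * pi * r^2
r^2 = 7.29
Fraction of circle = 300/360
A = (300/360) * pi * 7.29
A = 6.075 * pi
A = 19.09
19.09 in^2


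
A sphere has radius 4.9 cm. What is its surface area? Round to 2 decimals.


Shape: sphere
Radius r = 4.9 cm
Formula: SA = 4 * pi * r^2
r^2 = 24.01
SA = 4 * pi * 24.01
SA = 96.04 * pi
SA = 301.72
301.72 cm^2


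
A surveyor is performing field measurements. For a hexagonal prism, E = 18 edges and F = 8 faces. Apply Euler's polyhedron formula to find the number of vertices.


Polyhedron: hexagonal prism
Euler's formula for convex polyhedra: V - E + F = 2
Given: E = 18 edges and F = 8 faces
Solve for V:
V = 2 + E - F = 2 + 18 - 8 = 12
12 vertices


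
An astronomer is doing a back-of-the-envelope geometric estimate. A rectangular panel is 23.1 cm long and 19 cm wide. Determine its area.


Shape: rectangle
Length l = 23.1 cm, Width w = 19 cm
Formula: A = l * w
A = 23.1 * 19
A = 438.9
438.9 cm^2


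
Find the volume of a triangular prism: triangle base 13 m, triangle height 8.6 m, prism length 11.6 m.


Shape: triangular prism
Triangle base = 13 m, triangle height = 8.6 m, prism length L = 11.6 m
Formula: V = (1/2 * b * h_tri) * L
Cross-section area = 0.5 * 13 * 8.6 = 55.9
V = 55.9 * 11.6
V = 648.44
648.44 m^3


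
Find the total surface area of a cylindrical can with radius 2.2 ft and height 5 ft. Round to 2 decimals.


Shape: closed cylinder
Radius r = 2.2 ft, Height h = 5 ft
Formula: SA = 2*pi*r^2 + 2*pi*r*h = 2*pi*r*(r + h)
r + h = 7.2
2 * r * (r + h) = 2 * 2.2 * 7.2 = 31.68
SA = 31.68 * pi
SA = 99.53
99.53 ft^2


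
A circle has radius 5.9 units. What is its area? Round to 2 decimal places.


Shape: circle
Radius r = 5.9 units
Formula: A = pi * r^2
r^2 = 5.9^2 = 34.81
A = pi * 34.81
A = 109.36
109.36 units^2


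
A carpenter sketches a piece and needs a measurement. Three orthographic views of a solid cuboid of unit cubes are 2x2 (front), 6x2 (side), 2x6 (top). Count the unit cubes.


Orthographic views of a solid rectangular block:
Front view 2 x 2 -> length = 2, height = 2
Side view 6 x 2 -> width = 6, height = 2 (consistent)
Top view 2 x 6 -> confirms length = 2, width = 6
The block is 2 x 6 x 2.
Total unit cubes = 2 * 6 * 2 = 24
24 unit cubes


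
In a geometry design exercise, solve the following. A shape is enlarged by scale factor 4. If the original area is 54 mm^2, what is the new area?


Linear scale factor k = 4
Original area = 54 mm^2
Rule: under a linear scaling by k, areas scale by k^2.
k^2 = 4^2 = 16
New area = 54 * 16
New area = 864
864 mm^2


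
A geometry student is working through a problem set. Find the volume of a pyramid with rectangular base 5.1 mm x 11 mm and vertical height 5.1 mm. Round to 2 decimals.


Shape: rectangular pyramid
Base: 5.1 mm x 11 mm, Height h = 5.1 mm
Formula: V = (1/3) * base_area * h
base_area = 5.1 * 11 = 56.1
base_area * h = 56.1 * 5.1 = 286.11
V = 286.11 / 3
V = 95.37
95.37 mm^3


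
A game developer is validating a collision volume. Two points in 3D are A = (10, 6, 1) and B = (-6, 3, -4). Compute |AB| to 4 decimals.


3D distance between two points
P1 = (10, 6, 1), P2 = (-6, 3, -4)
Formula: d = sqrt((x2-x1)^2 + (y2-y1)^2 + (z2-z1)^2)
dx = -6 - 10 = -16
dy = 3 - 6 = -3
dz = -4 - 1 = -5
dx^2 + dy^2 + dz^2 = 256 + 9 + 25 = 290
d = sqrt(290)
d = 17.0294
17.0294 units


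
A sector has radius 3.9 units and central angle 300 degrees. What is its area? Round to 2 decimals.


Shape: circular sector
Radius r = 3.9 units, Angle = 300 degrees
Formula: A = (angle/360) * pi * r^2
r^2 = 15.21
Fraction of circle = 300/360
A = (300/360) * pi * 15.21
A = 12.675 * pi
A = 39.82
39.82 units^2


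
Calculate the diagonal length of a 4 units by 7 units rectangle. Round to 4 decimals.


Shape: rectangle (diagonal via Pythagoras)
Sides: 4 units and 7 units
Formula: d = sqrt(l^2 + w^2)
l^2 = 16, w^2 = 49
l^2 + w^2 = 65
d = sqrt(65)
d = 8.0623
8.0623 units


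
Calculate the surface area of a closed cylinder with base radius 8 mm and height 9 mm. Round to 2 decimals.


Shape: closed cylinder
Radius r = 8 mm, Height h = 9 mm
Formula: SA = 2*pi*r^2 + 2*pi*r*h = 2*pi*r*(r + h)
r + h = 17
2 * r * (r + h) = 2 * 8 * 17 = 272
SA = 272 * pi
SA = 854.51
854.51 mm^2


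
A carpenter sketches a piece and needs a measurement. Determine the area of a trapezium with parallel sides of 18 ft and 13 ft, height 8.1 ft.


Shape: trapezoid
Parallel sides a = 18 ft, b = 13 ft; Height h = 8.1 ft
Formula: A = (a + b) * h / 2
a + b = 18 + 13 = 31
A = 31 * 8.1 / 2
A = 251.1 / 2
A = 125.55
125.55 ft^2


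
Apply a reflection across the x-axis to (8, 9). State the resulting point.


Transformation: reflection
Original point: (8, 9)
Rule for reflection over the x-axis: (x, y) -> (x, -y)
Apply: (8, 9) -> (8, -9)
(8, -9)


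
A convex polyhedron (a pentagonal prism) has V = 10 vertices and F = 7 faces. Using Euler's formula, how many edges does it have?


Polyhedron: pentagonal prism
Euler's formula for convex polyhedra: V - E + F = 2
Given: V = 10 vertices and F = 7 faces
Solve for E:
E = V + F - 2 = 10 + 7 - 2 = 15
15 edges


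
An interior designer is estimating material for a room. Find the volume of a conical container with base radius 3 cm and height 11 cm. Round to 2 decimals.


Shape: cone
Radius r = 3 cm, Height h = 11 cm
Formula: V = (1/3) * pi * r^2 * h
r^2 = 9
pi * r^2 * h = pi * 9 * 11 = 99 * pi
V = 99 * pi / 3
V = 103.67
103.67 cm^3


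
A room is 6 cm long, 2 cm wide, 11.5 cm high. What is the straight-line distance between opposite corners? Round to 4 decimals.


Shape: rectangular box (space diagonal)
l = 6 cm, w = 2 cm, h = 11.5 cm
Visualize: the diagonal of the base, then a right triangle with that diagonal and the height.
Formula: d = sqrt(l^2 + w^2 + h^2)
l^2 + w^2 + h^2 = 36 + 4 + 132.25 = 172.25
d = sqrt(172.25)
d = 13.1244
13.1244 cm


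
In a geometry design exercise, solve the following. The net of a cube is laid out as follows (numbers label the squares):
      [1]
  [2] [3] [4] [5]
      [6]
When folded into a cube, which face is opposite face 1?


Net: cross layout. Take square 3 as the base (bottom).
Fold the four squares in the horizontal row up around 3: 2 -> left, 4 -> right, 5 wraps to the top.
Fold 1 and 6 up from 3: 1 -> back, 6 -> front.
Opposite pairs are therefore: (1, 6), (2, 4), (3, 5).
Face 1 is opposite face 6.
face 6


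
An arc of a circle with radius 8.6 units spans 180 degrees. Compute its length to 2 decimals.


Shape: circular arc
Radius r = 8.6 units, Angle = 180 degrees
Formula: L = (angle/360) * 2 * pi * r
2 * pi * r = 17.2 * pi
L = (180/360) * 17.2 * pi
L = 8.6 * pi
L = 27.02
27.02 units


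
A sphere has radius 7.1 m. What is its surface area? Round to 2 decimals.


Shape: sphere
Radius r = 7.1 m
Formula: SA = 4 * pi * r^2
r^2 = 50.41
SA = 4 * pi * 50.41
SA = 201.64 * pi
SA = 633.47
633.47 m^2


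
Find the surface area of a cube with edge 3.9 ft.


Shape: cube
Side s = 3.9 ft
A cube has 6 square faces.
Formula: SA = 6 * s^2
s^2 = 15.21
SA = 6 * 15.21
SA = 91.26
91.26 ft^2


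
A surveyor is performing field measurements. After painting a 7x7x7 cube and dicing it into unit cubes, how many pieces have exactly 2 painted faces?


Large cube: 7 x 7 x 7, cut into unit cubes.
n = 7, so n - 2 = 5
Cubes with 2 painted faces lie along the edges, excluding corners.
A cube has 12 edges; each contributes (n - 2) = 5 such cubes.
Count = 12 * 5 = 60
60 unit cubes


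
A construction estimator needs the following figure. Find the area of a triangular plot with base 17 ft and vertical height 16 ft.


Shape: triangle
Base b = 17 ft, Height h = 16 ft
Formula: A = (1/2) * b * h
A = 0.5 * 17 * 16
A = 0.5 * 272
A = 136
136 ft^2


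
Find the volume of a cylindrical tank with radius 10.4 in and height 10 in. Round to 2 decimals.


Shape: cylinder
Radius r = 10.4 in, Height h = 10 in
Formula: V = pi * r^2 * h
r^2 = 108.16
V = pi * 108.16 * 10
V = 1081.6 * pi
V = 3397.95
3397.95 in^3


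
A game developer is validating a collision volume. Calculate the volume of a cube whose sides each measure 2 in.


Shape: cube
Side s = 2 in
Formula: V = s^3
V = 2 * 2 * 2
V = 4 * 2
V = 8
8 in^3


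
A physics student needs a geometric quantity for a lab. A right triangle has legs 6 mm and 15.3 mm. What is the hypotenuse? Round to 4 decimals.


Shape: right triangle
Legs a = 6 mm, b = 15.3 mm
Formula: c = sqrt(a^2 + b^2)
a^2 = 36, b^2 = 234.09
a^2 + b^2 = 270.09
c = sqrt(270.09)
c = 16.4344
16.4344 mm


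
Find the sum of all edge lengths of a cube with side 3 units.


Shape: cube
Side s = 3 units
A cube has 12 edges, all equal.
Formula: total edge length = 12 * s
Total = 12 * 3
Total = 36
36 units


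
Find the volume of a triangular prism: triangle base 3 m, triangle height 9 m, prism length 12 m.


Shape: triangular prism
Triangle base = 3 m, triangle height = 9 m, prism length L = 12 m
Formula: V = (1/2 * b * h_tri) * L
Cross-section area = 0.5 * 3 * 9 = 13.5
V = 13.5 * 12
V = 162
162 m^3


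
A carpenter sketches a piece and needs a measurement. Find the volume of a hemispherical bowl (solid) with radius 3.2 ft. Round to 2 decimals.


Shape: hemisphere (half of a sphere)
Radius r = 3.2 ft
Formula: V = (1/2) * (4/3) * pi * r^3 = (2/3) * pi * r^3
r^3 = 32.768
(2/3) * 32.768 = 21.845333
V = 21.845333 * pi
V = 68.63
68.63 ft^3


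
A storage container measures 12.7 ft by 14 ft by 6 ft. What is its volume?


Shape: rectangular prism
l = 12.7 ft, w = 14 ft, h = 6 ft
Formula: V = l * w * h
V = 12.7 * 14 * 6
V = 177.8 * 6
V = 1066.8
1066.8 ft^3


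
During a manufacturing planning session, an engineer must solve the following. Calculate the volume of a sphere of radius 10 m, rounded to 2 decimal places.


Shape: sphere
Radius r = 10 m
Formula: V = (4/3) * pi * r^3
r^3 = 1000
(4/3) * 1000 = 1333.333333
V = 1333.333333 * pi
V = 4188.79
4188.79 m^3


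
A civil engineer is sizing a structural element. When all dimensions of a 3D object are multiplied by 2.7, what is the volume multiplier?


Linear scale factor k = 2.7
Rule: under a linear scaling by k, volumes scale by k^3.
k^3 = 2.7 * 2.7 * 2.7
k^3 = 7.29 * 2.7
k^3 = 19.683
Volume scales by a factor of 19.683.
19.683 (dimensionless)


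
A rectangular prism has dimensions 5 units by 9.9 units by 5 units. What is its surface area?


Shape: rectangular prism
l = 5 units, w = 9.9 units, h = 5 units
Formula: SA = 2(lw + lh + wh)
lw = 49.5, lh = 25, wh = 49.5
lw + lh + wh = 124
SA = 2 * 124
SA = 248
248 units^2


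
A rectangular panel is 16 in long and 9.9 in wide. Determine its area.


Shape: rectangle
Length l = 16 in, Width w = 9.9 in
Formula: A = l * w
A = 16 * 9.9
A = 158.4
158.4 in^2


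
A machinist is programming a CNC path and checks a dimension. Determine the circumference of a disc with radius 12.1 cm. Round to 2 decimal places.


Shape: circle
Radius r = 12.1 cm
Formula: C = 2 * pi * r
C = 2 * pi * 12.1
C = 24.2 * pi
C = 76.03
76.03 cm


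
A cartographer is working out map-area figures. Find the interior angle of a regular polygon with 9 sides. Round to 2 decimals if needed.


Shape: regular nonagon (9 sides)
Formula: interior angle = (n - 2) * 180 / n
(n - 2) = 7
(n - 2) * 180 = 1260
angle = 1260 / 9
angle = 140
140 degrees


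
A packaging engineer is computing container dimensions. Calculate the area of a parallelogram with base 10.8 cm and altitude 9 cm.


Shape: parallelogram
Base b = 10.8 cm, Height h = 9 cm
Formula: A = b * h
A = 10.8 * 9
A = 97.2
97.2 cm^2


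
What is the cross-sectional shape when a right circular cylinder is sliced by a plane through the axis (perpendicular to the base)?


Solid: right circular cylinder
Cutting plane: through the axis (perpendicular to the base)
Visualize the intersection of the plane with the solid's surface.
The boundary of the cut region is a rectangle.
rectangle


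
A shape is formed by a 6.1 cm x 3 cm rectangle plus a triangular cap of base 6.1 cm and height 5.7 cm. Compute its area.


Composite shape: rectangle + triangle
Rectangle area = 6.1 * 3 = 18.3
Triangle area = 0.5 * 6.1 * 5.7 = 17.385
Total = 18.3 + 17.385
Total = 35.685
35.685 cm^2


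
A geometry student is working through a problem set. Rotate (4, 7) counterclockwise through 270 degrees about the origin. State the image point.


Transformation: rotation about the origin
Original point: (4, 7)
Rule for 270 deg counterclockwise: (x, y) -> (y, -x)
Apply: (4, 7) -> (7, -4)
(7, -4)


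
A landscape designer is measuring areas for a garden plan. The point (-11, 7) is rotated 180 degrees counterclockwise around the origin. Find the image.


Transformation: rotation about the origin
Original point: (-11, 7)
Rule for 180 deg: (x, y) -> (-x, -y)
Apply: (-11, 7) -> (11, -7)
(11, -7)


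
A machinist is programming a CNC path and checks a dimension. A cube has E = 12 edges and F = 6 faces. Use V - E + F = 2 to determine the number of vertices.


Polyhedron: cube
Euler's formula for convex polyhedra: V - E + F = 2
Given: E = 12 edges and F = 6 faces
Solve for V:
V = 2 + E - F = 2 + 12 - 6 = 8
8 vertices


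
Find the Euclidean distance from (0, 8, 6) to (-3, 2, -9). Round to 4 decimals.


3D distance between two points
P1 = (0, 8, 6), P2 = (-3, 2, -9)
Formula: d = sqrt((x2-x1)^2 + (y2-y1)^2 + (z2-z1)^2)
dx = -3 - 0 = -3
dy = 2 - 8 = -6
dz = -9 - 6 = -15
dx^2 + dy^2 + dz^2 = 9 + 36 + 225 = 270
d = sqrt(270)
d = 16.4317
16.4317 units


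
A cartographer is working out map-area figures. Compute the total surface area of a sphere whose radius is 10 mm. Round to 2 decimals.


Shape: sphere
Radius r = 10 mm
Formula: SA = 4 * pi * r^2
r^2 = 100
SA = 4 * pi * 100
SA = 400 * pi
SA = 1256.64
1256.64 mm^2


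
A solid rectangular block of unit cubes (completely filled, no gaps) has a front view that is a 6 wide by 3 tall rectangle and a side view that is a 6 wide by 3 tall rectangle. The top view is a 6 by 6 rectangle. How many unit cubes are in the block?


Orthographic views of a solid rectangular block:
Front view 6 x 3 -> length = 6, height = 3
Side view 6 x 3 -> width = 6, height = 3 (consistent)
Top view 6 x 6 -> confirms length = 6, width = 6
The block is 6 x 6 x 3.
Total unit cubes = 6 * 6 * 3 = 108
108 unit cubes


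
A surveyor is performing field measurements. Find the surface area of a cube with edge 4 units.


Shape: cube
Side s = 4 units
A cube has 6 square faces.
Formula: SA = 6 * s^2
s^2 = 16
SA = 6 * 16
SA = 96
96 units^2


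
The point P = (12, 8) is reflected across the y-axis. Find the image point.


Transformation: reflection
Original point: (12, 8)
Rule for reflection over the y-axis: (x, y) -> (-x, y)
Apply: (12, 8) -> (-12, 8)
(-12, 8)


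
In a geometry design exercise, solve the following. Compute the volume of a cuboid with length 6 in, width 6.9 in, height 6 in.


Shape: rectangular prism
l = 6 in, w = 6.9 in, h = 6 in
Formula: V = l * w * h
V = 6 * 6.9 * 6
V = 41.4 * 6
V = 248.4
248.4 in^3


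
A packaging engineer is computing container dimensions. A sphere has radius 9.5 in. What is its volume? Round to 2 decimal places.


Shape: sphere
Radius r = 9.5 in
Formula: V = (4/3) * pi * r^3
r^3 = 857.375
(4/3) * 857.375 = 1143.166667
V = 1143.166667 * pi
V = 3591.36
3591.36 in^3


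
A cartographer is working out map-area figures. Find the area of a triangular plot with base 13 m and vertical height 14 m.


Shape: triangle
Base b = 13 m, Height h = 14 m
Formula: A = (1/2) * b * h
A = 0.5 * 13 * 14
A = 0.5 * 182
A = 91
91 m^2


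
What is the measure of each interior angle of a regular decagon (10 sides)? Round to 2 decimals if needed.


Shape: regular decagon (10 sides)
Formula: interior angle = (n - 2) * 180 / n
(n - 2) = 8
(n - 2) * 180 = 1440
angle = 1440 / 10
angle = 144
144 degrees


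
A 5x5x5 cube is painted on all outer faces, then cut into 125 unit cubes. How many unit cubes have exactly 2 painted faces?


Large cube: 5 x 5 x 5, cut into unit cubes.
n = 5, so n - 2 = 3
Cubes with 2 painted faces lie along the edges, excluding corners.
A cube has 12 edges; each contributes (n - 2) = 3 such cubes.
Count = 12 * 3 = 36
36 unit cubes


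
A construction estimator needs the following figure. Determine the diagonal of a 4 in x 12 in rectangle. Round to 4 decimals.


Shape: rectangle (diagonal via Pythagoras)
Sides: 4 in and 12 in
Formula: d = sqrt(l^2 + w^2)
l^2 = 16, w^2 = 144
l^2 + w^2 = 160
d = sqrt(160)
d = 12.6491
12.6491 in


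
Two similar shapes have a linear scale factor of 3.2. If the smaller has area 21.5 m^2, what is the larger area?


Linear scale factor k = 3.2
Original area = 21.5 m^2
Rule: under a linear scaling by k, areas scale by k^2.
k^2 = 3.2^2 = 10.24
New area = 21.5 * 10.24
New area = 220.16
220.16 m^2


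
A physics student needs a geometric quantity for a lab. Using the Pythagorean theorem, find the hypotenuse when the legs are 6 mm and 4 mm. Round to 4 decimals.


Shape: right triangle
Legs a = 6 mm, b = 4 mm
Formula: c = sqrt(a^2 + b^2)
a^2 = 36, b^2 = 16
a^2 + b^2 = 52
c = sqrt(52)
c = 7.2111
7.2111 mm


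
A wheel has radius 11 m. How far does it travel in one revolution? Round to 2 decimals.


Shape: circle
Radius r = 11 m
Formula: C = 2 * pi * r
C = 2 * pi * 11
C = 22 * pi
C = 69.12
69.12 m


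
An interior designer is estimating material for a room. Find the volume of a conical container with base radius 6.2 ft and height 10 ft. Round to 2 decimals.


Shape: cone
Radius r = 6.2 ft, Height h = 10 ft
Formula: V = (1/3) * pi * r^2 * h
r^2 = 38.44
pi * r^2 * h = pi * 38.44 * 10 = 384.4 * pi
V = 384.4 * pi / 3
V = 402.54
402.54 ft^3


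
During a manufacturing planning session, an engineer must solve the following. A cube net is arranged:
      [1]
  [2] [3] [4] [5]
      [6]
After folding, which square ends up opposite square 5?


Net: cross layout. Take square 3 as the base (bottom).
Fold the four squares in the horizontal row up around 3: 2 -> left, 4 -> right, 5 wraps to the top.
Fold 1 and 6 up from 3: 1 -> back, 6 -> front.
Opposite pairs are therefore: (1, 6), (2, 4), (3, 5).
Face 5 is opposite face 3.
face 3


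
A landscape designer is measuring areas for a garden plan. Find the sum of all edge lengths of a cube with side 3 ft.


Shape: cube
Side s = 3 ft
A cube has 12 edges, all equal.
Formula: total edge length = 12 * s
Total = 12 * 3
Total = 36
36 ft


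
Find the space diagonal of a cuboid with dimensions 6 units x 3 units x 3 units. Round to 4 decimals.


Shape: rectangular box (space diagonal)
l = 6 units, w = 3 units, h = 3 units
Visualize: the diagonal of the base, then a right triangle with that diagonal and the height.
Formula: d = sqrt(l^2 + w^2 + h^2)
l^2 + w^2 + h^2 = 36 + 9 + 9 = 54
d = sqrt(54)
d = 7.3485
7.3485 units


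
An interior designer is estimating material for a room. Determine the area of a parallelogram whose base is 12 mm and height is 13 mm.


Shape: parallelogram
Base b = 12 mm, Height h = 13 mm
Formula: A = b * h
A = 12 * 13
A = 156
156 mm^2


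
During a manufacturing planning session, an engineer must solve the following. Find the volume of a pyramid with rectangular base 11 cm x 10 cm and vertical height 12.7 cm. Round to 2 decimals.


Shape: rectangular pyramid
Base: 11 cm x 10 cm, Height h = 12.7 cm
Formula: V = (1/3) * base_area * h
base_area = 11 * 10 = 110
base_area * h = 110 * 12.7 = 1397
V = 1397 / 3
V = 465.67
465.67 cm^3


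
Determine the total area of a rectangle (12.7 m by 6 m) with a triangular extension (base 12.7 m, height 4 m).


Composite shape: rectangle + triangle
Rectangle area = 12.7 * 6 = 76.2
Triangle area = 0.5 * 12.7 * 4 = 25.4
Total = 76.2 + 25.4
Total = 101.6
101.6 m^2


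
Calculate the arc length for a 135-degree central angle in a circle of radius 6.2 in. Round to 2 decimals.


Shape: circular arc
Radius r = 6.2 in, Angle = 135 degrees
Formula: L = (angle/360) * 2 * pi * r
2 * pi * r = 12.4 * pi
L = (135/360) * 12.4 * pi
L = 4.65 * pi
L = 14.61
14.61 in


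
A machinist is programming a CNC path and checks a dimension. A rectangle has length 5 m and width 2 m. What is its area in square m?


Shape: rectangle
Length l = 5 m, Width w = 2 m
Formula: A = l * w
A = 5 * 2
A = 10
10 m^2


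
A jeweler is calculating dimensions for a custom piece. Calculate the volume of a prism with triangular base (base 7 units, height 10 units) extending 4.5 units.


Shape: triangular prism
Triangle base = 7 units, triangle height = 10 units, prism length L = 4.5 units
Formula: V = (1/2 * b * h_tri) * L
Cross-section area = 0.5 * 7 * 10 = 35
V = 35 * 4.5
V = 157.5
157.5 units^3


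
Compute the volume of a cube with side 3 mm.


Shape: cube
Side s = 3 mm
Formula: V = s^3
V = 3 * 3 * 3
V = 9 * 3
V = 27
27 mm^3


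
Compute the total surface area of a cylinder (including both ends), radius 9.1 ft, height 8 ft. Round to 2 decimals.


Shape: closed cylinder
Radius r = 9.1 ft, Height h = 8 ft
Formula: SA = 2*pi*r^2 + 2*pi*r*h = 2*pi*r*(r + h)
r + h = 17.1
2 * r * (r + h) = 2 * 9.1 * 17.1 = 311.22
SA = 311.22 * pi
SA = 977.73
977.73 ft^2


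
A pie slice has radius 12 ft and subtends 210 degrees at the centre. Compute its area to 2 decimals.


Shape: circular sector
Radius r = 12 ft, Angle = 210 degrees
Formula: A = (angle/360) * pi * r^2
r^2 = 144
Fraction of circle = 210/360
A = (210/360) * pi * 144
A = 84 * pi
A = 263.89
263.89 ft^2


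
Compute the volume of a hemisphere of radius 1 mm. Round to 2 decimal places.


Shape: hemisphere (half of a sphere)
Radius r = 1 mm
Formula: V = (1/2) * (4/3) * pi * r^3 = (2/3) * pi * r^3
r^3 = 1
(2/3) * 1 = 0.666667
V = 0.666667 * pi
V = 2.09
2.09 mm^3


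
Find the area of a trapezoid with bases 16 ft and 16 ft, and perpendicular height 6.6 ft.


Shape: trapezoid
Parallel sides a = 16 ft, b = 16 ft; Height h = 6.6 ft
Formula: A = (a + b) * h / 2
a + b = 16 + 16 = 32
A = 32 * 6.6 / 2
A = 211.2 / 2
A = 105.6
105.6 ft^2
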